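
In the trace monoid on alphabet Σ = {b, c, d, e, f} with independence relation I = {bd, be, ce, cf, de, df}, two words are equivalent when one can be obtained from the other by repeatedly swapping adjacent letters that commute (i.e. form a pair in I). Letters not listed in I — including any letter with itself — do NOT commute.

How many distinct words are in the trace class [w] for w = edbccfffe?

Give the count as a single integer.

piece 0:e — minimal
piece 1:d — minimal
piece 2:b — minimal
piece 3:c rests on {1:d, 2:b}
piece 4:c rests on {3:c}
piece 5:f rests on {0:e, 2:b}
piece 6:f rests on {5:f}
piece 7:f rests on {6:f}
piece 8:e rests on {7:f}
minimal pieces: {0:e, 1:d, 2:b}
ways to finish when only these pieces remain (= sum over removing one remaining piece with nothing left below it):
  1 left: {4}→1  {8}→1
  2 left: {3,4}→1  {4,8}→2  {7,8}→1
  3 left: {1,3,4}→1  {3,4,8}→3  {4,7,8}→3  {6,7,8}→1
  4 left: {1,3,4,8}→4  {3,4,7,8}→6  {4,6,7,8}→4  {5,6,7,8}→1
  5 left: {0,5,6,7,8}→1  {1,3,4,7,8}→10  {3,4,6,7,8}→10  {4,5,6,7,8}→5
  6 left: {0,4,5,6,7,8}→6  {1,3,4,6,7,8}→20  {3,4,5,6,7,8}→15
  7 left: {0,3,4,5,6,7,8}→21  {1,3,4,5,6,7,8}→35  {2,3,4,5,6,7,8}→15
  placing 0:e first → 50 extensions
  placing 1:d first → 36 extensions
  placing 2:b first → 56 extensions
total linear extensions = 142

142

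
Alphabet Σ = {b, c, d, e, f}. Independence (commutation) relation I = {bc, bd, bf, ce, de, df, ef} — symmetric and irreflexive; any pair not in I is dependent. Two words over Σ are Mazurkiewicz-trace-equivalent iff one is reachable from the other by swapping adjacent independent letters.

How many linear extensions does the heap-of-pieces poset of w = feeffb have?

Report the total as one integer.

piece 0:f — minimal
piece 1:e — minimal
piece 2:e rests on {1:e}
piece 3:f rests on {0:f}
piece 4:f rests on {3:f}
piece 5:b rests on {2:e}
minimal pieces: {0:f, 1:e}
ways to finish when only these pieces remain (= sum over removing one remaining piece with nothing left below it):
  1 left: {4}→1  {5}→1
  2 left: {2,5}→1  {3,4}→1  {4,5}→2
  3 left: {0,3,4}→1  {1,2,5}→1  {2,4,5}→3  {3,4,5}→3
  4 left: {0,3,4,5}→4  {1,2,4,5}→4  {2,3,4,5}→6
  placing 0:f first → 10 extensions
  placing 1:e first → 10 extensions
total linear extensions = 20

20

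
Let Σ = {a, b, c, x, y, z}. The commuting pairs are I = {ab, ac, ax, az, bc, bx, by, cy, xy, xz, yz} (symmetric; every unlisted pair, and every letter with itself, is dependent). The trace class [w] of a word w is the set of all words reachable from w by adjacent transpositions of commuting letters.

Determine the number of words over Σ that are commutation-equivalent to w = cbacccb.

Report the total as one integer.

0(c) covers ∅
1(b) covers ∅
2(a) covers ∅
3(c) covers 0:c
4(c) covers 3:c
5(c) covers 4:c
6(b) covers 1:b
floor of heap: 0:c, 1:b, 2:a
completions by unplaced set U, small U first (add the entries for U minus each lowest piece of U):
  |U|=1: {2}:1  {5}:1  {6}:1
  |U|=2: {1,6}:1  {2,5}:2  {2,6}:2  {4,5}:1  {5,6}:2
  |U|=3: {1,2,6}:3  {1,5,6}:3  {2,4,5}:3  {2,5,6}:6  {3,4,5}:1  {4,5,6}:3
  |U|=4: {0,3,4,5}:1  {1,2,5,6}:12  {1,4,5,6}:6  {2,3,4,5}:4  {2,4,5,6}:12  {3,4,5,6}:4
  |U|=5: {0,2,3,4,5}:5  {0,3,4,5,6}:5  {1,2,4,5,6}:30  {1,3,4,5,6}:10  {2,3,4,5,6}:20
  start at 0(c): 60
  start at 1(b): 30
  start at 2(a): 15
sum over floor = 105

105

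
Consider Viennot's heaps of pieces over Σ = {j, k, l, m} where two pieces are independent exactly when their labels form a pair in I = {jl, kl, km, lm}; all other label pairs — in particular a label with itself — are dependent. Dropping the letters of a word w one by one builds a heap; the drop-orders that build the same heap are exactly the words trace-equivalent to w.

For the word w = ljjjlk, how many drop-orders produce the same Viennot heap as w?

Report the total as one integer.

15

drop 0:l onto floor
drop 1:j onto floor
drop 2:j onto {1:j}
drop 3:j onto {2:j}
drop 4:l onto {0:l}
drop 5:k onto {3:j}
ground layer = {0:l, 1:j}
drop-orders for the pieces not yet dropped (sum over which currently-grounded one goes next):
  1 to go: {4} 1  {5} 1
  2 to go: {0,4} 1  {3,5} 1  {4,5} 2
  3 to go: {0,4,5} 3  {2,3,5} 1  {3,4,5} 3
  4 to go: {0,3,4,5} 6  {1,2,3,5} 1  {2,3,4,5} 4
  if 0:l drops first: 5 orders
  if 1:j drops first: 10 orders
heap linearizations: 15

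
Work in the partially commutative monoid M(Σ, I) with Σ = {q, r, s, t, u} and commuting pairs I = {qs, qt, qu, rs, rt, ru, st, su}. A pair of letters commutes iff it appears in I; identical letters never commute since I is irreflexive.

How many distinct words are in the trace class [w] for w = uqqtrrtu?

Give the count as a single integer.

0(u) covers ∅
1(q) covers ∅
2(q) covers 1:q
3(t) covers 0:u
4(r) covers 2:q
5(r) covers 4:r
6(t) covers 3:t
7(u) covers 6:t
floor of heap: 0:u, 1:q
completions by unplaced set U, small U first (add the entries for U minus each lowest piece of U):
  |U|=1: {5}:1  {7}:1
  |U|=2: {4,5}:1  {5,7}:2  {6,7}:1
  |U|=3: {2,4,5}:1  {3,6,7}:1  {4,5,7}:3  {5,6,7}:3
  |U|=4: {0,3,6,7}:1  {1,2,4,5}:1  {2,4,5,7}:4  {3,5,6,7}:4  {4,5,6,7}:6
  |U|=5: {0,3,5,6,7}:5  {1,2,4,5,7}:5  {2,4,5,6,7}:10  {3,4,5,6,7}:10
  |U|=6: {0,3,4,5,6,7}:15  {1,2,4,5,6,7}:15  {2,3,4,5,6,7}:20
  start at 0(u): 35
  start at 1(q): 35
sum over floor = 70

70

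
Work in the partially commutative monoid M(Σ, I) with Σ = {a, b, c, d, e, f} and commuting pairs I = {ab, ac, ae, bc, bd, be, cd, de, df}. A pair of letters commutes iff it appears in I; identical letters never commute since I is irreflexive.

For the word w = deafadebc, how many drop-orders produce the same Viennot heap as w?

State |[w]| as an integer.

90

0(d) covers ∅
1(e) covers ∅
2(a) covers 0:d
3(f) covers 1:e, 2:a
4(a) covers 3:f
5(d) covers 4:a
6(e) covers 3:f
7(b) covers 3:f
8(c) covers 6:e
floor of heap: 0:d, 1:e
completions by unplaced set U, small U first (add the entries for U minus each lowest piece of U):
  |U|=1: {5}:1  {7}:1  {8}:1
  |U|=2: {4,5}:1  {5,7}:2  {5,8}:2  {6,8}:1  {7,8}:2
  |U|=3: {4,5,7}:3  {4,5,8}:3  {5,6,8}:3  {5,7,8}:6  {6,7,8}:3
  |U|=4: {4,5,6,8}:6  {4,5,7,8}:12  {5,6,7,8}:12
  |U|=5: {4,5,6,7,8}:30
  |U|=6: {3,4,5,6,7,8}:30
  |U|=7: {1,3,4,5,6,7,8}:30  {2,3,4,5,6,7,8}:30
  start at 0(d): 60
  start at 1(e): 30
sum over floor = 90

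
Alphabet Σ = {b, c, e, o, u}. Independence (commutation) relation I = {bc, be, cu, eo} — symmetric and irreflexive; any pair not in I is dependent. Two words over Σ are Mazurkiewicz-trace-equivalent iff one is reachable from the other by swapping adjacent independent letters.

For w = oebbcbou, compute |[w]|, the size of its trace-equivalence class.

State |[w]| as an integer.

#0=o has no predecessor
#1=e has no predecessor
#2=b depends on [0:o]
#3=b depends on [2:b]
#4=c depends on [0:o, 1:e]
#5=b depends on [3:b]
#6=o depends on [4:c, 5:b]
#7=u depends on [6:o]
sources: [0:o, 1:e]
N(rest) = Σ N(rest − s) over sources s of rest; N(one piece) = 1:
  size 1 → [7]=1
  size 2 → [6,7]=1
  size 3 → [4,6,7]=1  [5,6,7]=1
  size 4 → [1,4,6,7]=1  [3,5,6,7]=1  [4,5,6,7]=2
  size 5 → [1,4,5,6,7]=3  [2,3,5,6,7]=1  [3,4,5,6,7]=3
  size 6 → [1,3,4,5,6,7]=6  [2,3,4,5,6,7]=4
  first=0(o) contributes 10
  first=1(e) contributes 4
|[w]| = 14

14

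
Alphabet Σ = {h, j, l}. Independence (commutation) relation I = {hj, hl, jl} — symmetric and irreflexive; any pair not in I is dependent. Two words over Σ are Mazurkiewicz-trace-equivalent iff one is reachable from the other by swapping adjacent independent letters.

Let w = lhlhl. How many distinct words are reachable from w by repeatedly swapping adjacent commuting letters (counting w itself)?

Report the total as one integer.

10

drop 0:l onto floor
drop 1:h onto floor
drop 2:l onto {0:l}
drop 3:h onto {1:h}
drop 4:l onto {2:l}
ground layer = {0:l, 1:h}
drop-orders for the pieces not yet dropped (sum over which currently-grounded one goes next):
  1 to go: {3} 1  {4} 1
  2 to go: {1,3} 1  {2,4} 1  {3,4} 2
  3 to go: {0,2,4} 1  {1,3,4} 3  {2,3,4} 3
  if 0:l drops first: 6 orders
  if 1:h drops first: 4 orders
heap linearizations: 10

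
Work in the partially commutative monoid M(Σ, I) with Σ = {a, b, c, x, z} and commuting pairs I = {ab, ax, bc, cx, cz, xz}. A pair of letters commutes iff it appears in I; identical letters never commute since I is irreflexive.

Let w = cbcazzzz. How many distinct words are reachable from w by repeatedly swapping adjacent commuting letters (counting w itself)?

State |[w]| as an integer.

4

#0=c has no predecessor
#1=b has no predecessor
#2=c depends on [0:c]
#3=a depends on [2:c]
#4=z depends on [1:b, 3:a]
#5=z depends on [4:z]
#6=z depends on [5:z]
#7=z depends on [6:z]
sources: [0:c, 1:b]
N(rest) = Σ N(rest − s) over sources s of rest; N(one piece) = 1:
  size 1 → [7]=1
  size 2 → [6,7]=1
  size 3 → [5,6,7]=1
  size 4 → [4,5,6,7]=1
  size 5 → [1,4,5,6,7]=1  [3,4,5,6,7]=1
  size 6 → [1,3,4,5,6,7]=2  [2,3,4,5,6,7]=1
  first=0(c) contributes 3
  first=1(b) contributes 1
|[w]| = 4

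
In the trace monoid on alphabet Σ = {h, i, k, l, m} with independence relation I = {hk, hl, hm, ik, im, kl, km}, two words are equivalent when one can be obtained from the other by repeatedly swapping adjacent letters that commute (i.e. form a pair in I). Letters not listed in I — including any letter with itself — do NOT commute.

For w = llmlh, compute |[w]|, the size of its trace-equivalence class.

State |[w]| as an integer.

drop 0:l onto floor
drop 1:l onto {0:l}
drop 2:m onto {1:l}
drop 3:l onto {2:m}
drop 4:h onto floor
ground layer = {0:l, 4:h}
drop-orders for the pieces not yet dropped (sum over which currently-grounded one goes next):
  1 to go: {3} 1  {4} 1
  2 to go: {2,3} 1  {3,4} 2
  3 to go: {1,2,3} 1  {2,3,4} 3
  if 0:l drops first: 4 orders
  if 4:h drops first: 1 orders
heap linearizations: 5

5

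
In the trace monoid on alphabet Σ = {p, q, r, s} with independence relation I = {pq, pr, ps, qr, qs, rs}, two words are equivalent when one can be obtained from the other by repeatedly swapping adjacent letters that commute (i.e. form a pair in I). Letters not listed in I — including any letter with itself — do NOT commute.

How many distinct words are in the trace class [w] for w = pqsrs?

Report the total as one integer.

60

#0=p has no predecessor
#1=q has no predecessor
#2=s has no predecessor
#3=r has no predecessor
#4=s depends on [2:s]
sources: [0:p, 1:q, 2:s, 3:r]
N(rest) = Σ N(rest − s) over sources s of rest; N(one piece) = 1:
  size 1 → [0]=1  [1]=1  [3]=1  [4]=1
  size 2 → [0,1]=2  [0,3]=2  [0,4]=2  [1,3]=2  [1,4]=2  [2,4]=1  [3,4]=2
  size 3 → [0,1,3]=6  [0,1,4]=6  [0,2,4]=3  [0,3,4]=6  [1,2,4]=3  [1,3,4]=6  [2,3,4]=3
  first=0(p) contributes 12
  first=1(q) contributes 12
  first=2(s) contributes 24
  first=3(r) contributes 12
|[w]| = 60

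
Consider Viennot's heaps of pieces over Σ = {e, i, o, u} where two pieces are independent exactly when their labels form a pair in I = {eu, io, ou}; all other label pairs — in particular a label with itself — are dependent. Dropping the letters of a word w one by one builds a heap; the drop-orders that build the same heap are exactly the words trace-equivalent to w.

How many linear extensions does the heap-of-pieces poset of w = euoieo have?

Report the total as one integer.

#0=e has no predecessor
#1=u has no predecessor
#2=o depends on [0:e]
#3=i depends on [0:e, 1:u]
#4=e depends on [2:o, 3:i]
#5=o depends on [4:e]
sources: [0:e, 1:u]
N(rest) = Σ N(rest − s) over sources s of rest; N(one piece) = 1:
  size 1 → [5]=1
  size 2 → [4,5]=1
  size 3 → [2,4,5]=1  [3,4,5]=1
  size 4 → [1,3,4,5]=1  [2,3,4,5]=2
  first=0(e) contributes 3
  first=1(u) contributes 2
|[w]| = 5

5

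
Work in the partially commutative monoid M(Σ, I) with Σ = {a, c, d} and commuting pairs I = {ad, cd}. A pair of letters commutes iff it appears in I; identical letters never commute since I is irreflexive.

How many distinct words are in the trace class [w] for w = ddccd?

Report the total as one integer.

piece 0:d — minimal
piece 1:d rests on {0:d}
piece 2:c — minimal
piece 3:c rests on {2:c}
piece 4:d rests on {1:d}
minimal pieces: {0:d, 2:c}
ways to finish when only these pieces remain (= sum over removing one remaining piece with nothing left below it):
  1 left: {3}→1  {4}→1
  2 left: {1,4}→1  {2,3}→1  {3,4}→2
  3 left: {0,1,4}→1  {1,3,4}→3  {2,3,4}→3
  placing 0:d first → 6 extensions
  placing 2:c first → 4 extensions
total linear extensions = 10

10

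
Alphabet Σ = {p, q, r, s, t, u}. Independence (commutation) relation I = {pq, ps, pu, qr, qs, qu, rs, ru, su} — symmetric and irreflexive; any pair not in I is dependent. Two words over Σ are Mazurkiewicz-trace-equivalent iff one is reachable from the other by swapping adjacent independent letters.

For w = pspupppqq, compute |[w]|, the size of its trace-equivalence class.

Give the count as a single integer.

piece 0:p — minimal
piece 1:s — minimal
piece 2:p rests on {0:p}
piece 3:u — minimal
piece 4:p rests on {2:p}
piece 5:p rests on {4:p}
piece 6:p rests on {5:p}
piece 7:q — minimal
piece 8:q rests on {7:q}
minimal pieces: {0:p, 1:s, 3:u, 7:q}
ways to finish when only these pieces remain (= sum over removing one remaining piece with nothing left below it):
  1 left: {1}→1  {3}→1  {6}→1  {8}→1
  2 left: {1,3}→2  {1,6}→2  {1,8}→2  {3,6}→2  {3,8}→2  {5,6}→1  {6,8}→2  {7,8}→1
  3 left: {1,3,6}→6  {1,3,8}→6  {1,5,6}→3  {1,6,8}→6  {1,7,8}→3  {3,5,6}→3  {3,6,8}→6  {3,7,8}→3  {4,5,6}→1  {5,6,8}→3  {6,7,8}→3
  4 left: {1,3,5,6}→12  {1,3,6,8}→24  {1,3,7,8}→12  {1,4,5,6}→4  {1,5,6,8}→12  {1,6,7,8}→12  {2,4,5,6}→1  {3,4,5,6}→4  {3,5,6,8}→12  {3,6,7,8}→12  {4,5,6,8}→4  {5,6,7,8}→6
  5 left: {0,2,4,5,6}→1  {1,2,4,5,6}→5  {1,3,4,5,6}→20  {1,3,5,6,8}→60  {1,3,6,7,8}→60  {1,4,5,6,8}→20  {1,5,6,7,8}→30  {2,3,4,5,6}→5  {2,4,5,6,8}→5  {3,4,5,6,8}→20  {3,5,6,7,8}→30  {4,5,6,7,8}→10
  6 left: {0,1,2,4,5,6}→6  {0,2,3,4,5,6}→6  {0,2,4,5,6,8}→6  {1,2,3,4,5,6}→30  {1,2,4,5,6,8}→30  {1,3,4,5,6,8}→120  {1,3,5,6,7,8}→180  {1,4,5,6,7,8}→60  {2,3,4,5,6,8}→30  {2,4,5,6,7,8}→15  {3,4,5,6,7,8}→60
  7 left: {0,1,2,3,4,5,6}→42  {0,1,2,4,5,6,8}→42  {0,2,3,4,5,6,8}→42  {0,2,4,5,6,7,8}→21  {1,2,3,4,5,6,8}→210  {1,2,4,5,6,7,8}→105  {1,3,4,5,6,7,8}→420  {2,3,4,5,6,7,8}→105
  placing 0:p first → 840 extensions
  placing 1:s first → 168 extensions
  placing 3:u first → 168 extensions
  placing 7:q first → 336 extensions
total linear extensions = 1512

1512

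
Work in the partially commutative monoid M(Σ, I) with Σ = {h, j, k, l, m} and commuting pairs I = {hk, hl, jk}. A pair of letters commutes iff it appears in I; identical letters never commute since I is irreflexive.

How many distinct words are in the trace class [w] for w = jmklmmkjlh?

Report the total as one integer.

5

#0=j has no predecessor
#1=m depends on [0:j]
#2=k depends on [1:m]
#3=l depends on [2:k]
#4=m depends on [3:l]
#5=m depends on [4:m]
#6=k depends on [5:m]
#7=j depends on [5:m]
#8=l depends on [6:k, 7:j]
#9=h depends on [7:j]
sources: [0:j]
N(rest) = Σ N(rest − s) over sources s of rest; N(one piece) = 1:
  size 1 → [8]=1  [9]=1
  size 2 → [6,8]=1  [8,9]=2
  size 3 → [6,8,9]=3  [7,8,9]=2
  size 4 → [6,7,8,9]=5
  size 5 → [5,6,7,8,9]=5
  size 6 → [4,5,6,7,8,9]=5
  size 7 → [3,4,5,6,7,8,9]=5
  size 8 → [2,3,4,5,6,7,8,9]=5
  first=0(j) contributes 5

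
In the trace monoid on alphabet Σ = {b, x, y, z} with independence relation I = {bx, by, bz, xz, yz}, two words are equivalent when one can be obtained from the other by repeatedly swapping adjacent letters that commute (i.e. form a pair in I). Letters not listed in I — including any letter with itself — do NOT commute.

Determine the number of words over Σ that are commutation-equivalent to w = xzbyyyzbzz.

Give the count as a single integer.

0(x) covers ∅
1(z) covers ∅
2(b) covers ∅
3(y) covers 0:x
4(y) covers 3:y
5(y) covers 4:y
6(z) covers 1:z
7(b) covers 2:b
8(z) covers 6:z
9(z) covers 8:z
floor of heap: 0:x, 1:z, 2:b
completions by unplaced set U, small U first (add the entries for U minus each lowest piece of U):
  |U|=1: {5}:1  {7}:1  {9}:1
  |U|=2: {2,7}:1  {4,5}:1  {5,7}:2  {5,9}:2  {7,9}:2  {8,9}:1
  |U|=3: {2,5,7}:3  {2,7,9}:3  {3,4,5}:1  {4,5,7}:3  {4,5,9}:3  {5,7,9}:6  {5,8,9}:3  {6,8,9}:1  {7,8,9}:3
  |U|=4: {0,3,4,5}:1  {1,6,8,9}:1  {2,4,5,7}:6  {2,5,7,9}:12  {2,7,8,9}:6  {3,4,5,7}:4  {3,4,5,9}:4  {4,5,7,9}:12  {4,5,8,9}:6  {5,6,8,9}:4  {5,7,8,9}:12  {6,7,8,9}:4
  |U|=5: {0,3,4,5,7}:5  {0,3,4,5,9}:5  {1,5,6,8,9}:5  {1,6,7,8,9}:5  {2,3,4,5,7}:10  {2,4,5,7,9}:30  {2,5,7,8,9}:30  {2,6,7,8,9}:10  {3,4,5,7,9}:20  {3,4,5,8,9}:10  {4,5,6,8,9}:10  {4,5,7,8,9}:30  {5,6,7,8,9}:20
  |U|=6: {0,2,3,4,5,7}:15  {0,3,4,5,7,9}:30  {0,3,4,5,8,9}:15  {1,2,6,7,8,9}:15  {1,4,5,6,8,9}:15  {1,5,6,7,8,9}:30  {2,3,4,5,7,9}:60  {2,4,5,7,8,9}:90  {2,5,6,7,8,9}:60  {3,4,5,6,8,9}:20  {3,4,5,7,8,9}:60  {4,5,6,7,8,9}:60
  |U|=7: {0,2,3,4,5,7,9}:105  {0,3,4,5,6,8,9}:35  {0,3,4,5,7,8,9}:105  {1,2,5,6,7,8,9}:105  {1,3,4,5,6,8,9}:35  {1,4,5,6,7,8,9}:105  {2,3,4,5,7,8,9}:210  {2,4,5,6,7,8,9}:210  {3,4,5,6,7,8,9}:140
  |U|=8: {0,1,3,4,5,6,8,9}:70  {0,2,3,4,5,7,8,9}:420  {0,3,4,5,6,7,8,9}:280  {1,2,4,5,6,7,8,9}:420  {1,3,4,5,6,7,8,9}:280  {2,3,4,5,6,7,8,9}:560
  start at 0(x): 1260
  start at 1(z): 1260
  start at 2(b): 630
sum over floor = 3150

3150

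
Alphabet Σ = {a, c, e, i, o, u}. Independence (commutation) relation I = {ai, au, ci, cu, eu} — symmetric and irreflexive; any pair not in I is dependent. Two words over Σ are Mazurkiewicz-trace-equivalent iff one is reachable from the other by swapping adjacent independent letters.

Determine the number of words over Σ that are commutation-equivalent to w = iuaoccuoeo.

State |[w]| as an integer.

9

0(i) covers ∅
1(u) covers 0:i
2(a) covers ∅
3(o) covers 1:u, 2:a
4(c) covers 3:o
5(c) covers 4:c
6(u) covers 3:o
7(o) covers 5:c, 6:u
8(e) covers 7:o
9(o) covers 8:e
floor of heap: 0:i, 2:a
completions by unplaced set U, small U first (add the entries for U minus each lowest piece of U):
  |U|=1: {9}:1
  |U|=2: {8,9}:1
  |U|=3: {7,8,9}:1
  |U|=4: {5,7,8,9}:1  {6,7,8,9}:1
  |U|=5: {4,5,7,8,9}:1  {5,6,7,8,9}:2
  |U|=6: {4,5,6,7,8,9}:3
  |U|=7: {3,4,5,6,7,8,9}:3
  |U|=8: {1,3,4,5,6,7,8,9}:3  {2,3,4,5,6,7,8,9}:3
  start at 0(i): 6
  start at 2(a): 3
sum over floor = 9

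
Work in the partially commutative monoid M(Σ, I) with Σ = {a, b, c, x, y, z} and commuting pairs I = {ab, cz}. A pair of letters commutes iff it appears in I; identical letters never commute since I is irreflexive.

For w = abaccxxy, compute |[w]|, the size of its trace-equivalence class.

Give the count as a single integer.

3

piece 0:a — minimal
piece 1:b — minimal
piece 2:a rests on {0:a}
piece 3:c rests on {1:b, 2:a}
piece 4:c rests on {3:c}
piece 5:x rests on {4:c}
piece 6:x rests on {5:x}
piece 7:y rests on {6:x}
minimal pieces: {0:a, 1:b}
ways to finish when only these pieces remain (= sum over removing one remaining piece with nothing left below it):
  1 left: {7}→1
  2 left: {6,7}→1
  3 left: {5,6,7}→1
  4 left: {4,5,6,7}→1
  5 left: {3,4,5,6,7}→1
  6 left: {1,3,4,5,6,7}→1  {2,3,4,5,6,7}→1
  placing 0:a first → 2 extensions
  placing 1:b first → 1 extensions
total linear extensions = 3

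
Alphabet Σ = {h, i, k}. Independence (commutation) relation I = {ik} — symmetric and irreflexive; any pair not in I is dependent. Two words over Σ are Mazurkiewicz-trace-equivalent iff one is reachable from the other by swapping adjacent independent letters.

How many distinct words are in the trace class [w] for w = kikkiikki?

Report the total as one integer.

drop 0:k onto floor
drop 1:i onto floor
drop 2:k onto {0:k}
drop 3:k onto {2:k}
drop 4:i onto {1:i}
drop 5:i onto {4:i}
drop 6:k onto {3:k}
drop 7:k onto {6:k}
drop 8:i onto {5:i}
ground layer = {0:k, 1:i}
drop-orders for the pieces not yet dropped (sum over which currently-grounded one goes next):
  1 to go: {7} 1  {8} 1
  2 to go: {5,8} 1  {6,7} 1  {7,8} 2
  3 to go: {3,6,7} 1  {4,5,8} 1  {5,7,8} 3  {6,7,8} 3
  4 to go: {1,4,5,8} 1  {2,3,6,7} 1  {3,6,7,8} 4  {4,5,7,8} 4  {5,6,7,8} 6
  5 to go: {0,2,3,6,7} 1  {1,4,5,7,8} 5  {2,3,6,7,8} 5  {3,5,6,7,8} 10  {4,5,6,7,8} 10
  6 to go: {0,2,3,6,7,8} 6  {1,4,5,6,7,8} 15  {2,3,5,6,7,8} 15  {3,4,5,6,7,8} 20
  7 to go: {0,2,3,5,6,7,8} 21  {1,3,4,5,6,7,8} 35  {2,3,4,5,6,7,8} 35
  if 0:k drops first: 70 orders
  if 1:i drops first: 56 orders
heap linearizations: 126

126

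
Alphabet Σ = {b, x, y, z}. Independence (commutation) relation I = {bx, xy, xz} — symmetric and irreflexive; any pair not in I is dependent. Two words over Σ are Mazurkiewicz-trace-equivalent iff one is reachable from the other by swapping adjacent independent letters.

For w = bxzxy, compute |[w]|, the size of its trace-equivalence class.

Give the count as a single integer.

#0=b has no predecessor
#1=x has no predecessor
#2=z depends on [0:b]
#3=x depends on [1:x]
#4=y depends on [2:z]
sources: [0:b, 1:x]
N(rest) = Σ N(rest − s) over sources s of rest; N(one piece) = 1:
  size 1 → [3]=1  [4]=1
  size 2 → [1,3]=1  [2,4]=1  [3,4]=2
  size 3 → [0,2,4]=1  [1,3,4]=3  [2,3,4]=3
  first=0(b) contributes 6
  first=1(x) contributes 4
|[w]| = 10

10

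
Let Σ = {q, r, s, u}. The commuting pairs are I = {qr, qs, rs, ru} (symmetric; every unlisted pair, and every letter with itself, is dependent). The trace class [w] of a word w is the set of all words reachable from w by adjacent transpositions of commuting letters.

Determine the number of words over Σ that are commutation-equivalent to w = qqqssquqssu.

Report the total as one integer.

45

drop 0:q onto floor
drop 1:q onto {0:q}
drop 2:q onto {1:q}
drop 3:s onto floor
drop 4:s onto {3:s}
drop 5:q onto {2:q}
drop 6:u onto {4:s, 5:q}
drop 7:q onto {6:u}
drop 8:s onto {6:u}
drop 9:s onto {8:s}
drop 10:u onto {7:q, 9:s}
ground layer = {0:q, 3:s}
drop-orders for the pieces not yet dropped (sum over which currently-grounded one goes next):
  1 to go: {10} 1
  2 to go: {7,10} 1  {9,10} 1
  3 to go: {7,9,10} 2  {8,9,10} 1
  4 to go: {7,8,9,10} 3
  5 to go: {6,7,8,9,10} 3
  6 to go: {4,6,7,8,9,10} 3  {5,6,7,8,9,10} 3
  7 to go: {2,5,6,7,8,9,10} 3  {3,4,6,7,8,9,10} 3  {4,5,6,7,8,9,10} 6
  8 to go: {1,2,5,6,7,8,9,10} 3  {2,4,5,6,7,8,9,10} 9  {3,4,5,6,7,8,9,10} 9
  9 to go: {0,1,2,5,6,7,8,9,10} 3  {1,2,4,5,6,7,8,9,10} 12  {2,3,4,5,6,7,8,9,10} 18
  if 0:q drops first: 30 orders
  if 3:s drops first: 15 orders
heap linearizations: 45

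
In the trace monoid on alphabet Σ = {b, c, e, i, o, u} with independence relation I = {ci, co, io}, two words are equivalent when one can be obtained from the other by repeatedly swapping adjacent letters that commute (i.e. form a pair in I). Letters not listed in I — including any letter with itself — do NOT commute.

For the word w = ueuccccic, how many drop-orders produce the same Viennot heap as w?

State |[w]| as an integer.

6

piece 0:u — minimal
piece 1:e rests on {0:u}
piece 2:u rests on {1:e}
piece 3:c rests on {2:u}
piece 4:c rests on {3:c}
piece 5:c rests on {4:c}
piece 6:c rests on {5:c}
piece 7:i rests on {2:u}
piece 8:c rests on {6:c}
minimal pieces: {0:u}
ways to finish when only these pieces remain (= sum over removing one remaining piece with nothing left below it):
  1 left: {7}→1  {8}→1
  2 left: {6,8}→1  {7,8}→2
  3 left: {5,6,8}→1  {6,7,8}→3
  4 left: {4,5,6,8}→1  {5,6,7,8}→4
  5 left: {3,4,5,6,8}→1  {4,5,6,7,8}→5
  6 left: {3,4,5,6,7,8}→6
  7 left: {2,3,4,5,6,7,8}→6
  placing 0:u first → 6 extensions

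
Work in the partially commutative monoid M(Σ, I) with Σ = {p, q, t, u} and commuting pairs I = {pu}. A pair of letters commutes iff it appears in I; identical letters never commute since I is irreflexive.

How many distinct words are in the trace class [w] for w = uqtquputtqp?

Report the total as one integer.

3

drop 0:u onto floor
drop 1:q onto {0:u}
drop 2:t onto {1:q}
drop 3:q onto {2:t}
drop 4:u onto {3:q}
drop 5:p onto {3:q}
drop 6:u onto {4:u}
drop 7:t onto {5:p, 6:u}
drop 8:t onto {7:t}
drop 9:q onto {8:t}
drop 10:p onto {9:q}
ground layer = {0:u}
drop-orders for the pieces not yet dropped (sum over which currently-grounded one goes next):
  1 to go: {10} 1
  2 to go: {9,10} 1
  3 to go: {8,9,10} 1
  4 to go: {7,8,9,10} 1
  5 to go: {5,7,8,9,10} 1  {6,7,8,9,10} 1
  6 to go: {4,6,7,8,9,10} 1  {5,6,7,8,9,10} 2
  7 to go: {4,5,6,7,8,9,10} 3
  8 to go: {3,4,5,6,7,8,9,10} 3
  9 to go: {2,3,4,5,6,7,8,9,10} 3
  if 0:u drops first: 3 orders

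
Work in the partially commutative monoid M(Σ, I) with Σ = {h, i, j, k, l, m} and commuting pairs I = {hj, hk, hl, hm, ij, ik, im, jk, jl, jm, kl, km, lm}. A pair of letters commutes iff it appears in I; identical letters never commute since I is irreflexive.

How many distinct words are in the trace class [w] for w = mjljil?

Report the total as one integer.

drop 0:m onto floor
drop 1:j onto floor
drop 2:l onto floor
drop 3:j onto {1:j}
drop 4:i onto {2:l}
drop 5:l onto {4:i}
ground layer = {0:m, 1:j, 2:l}
drop-orders for the pieces not yet dropped (sum over which currently-grounded one goes next):
  1 to go: {0} 1  {3} 1  {5} 1
  2 to go: {0,3} 2  {0,5} 2  {1,3} 1  {3,5} 2  {4,5} 1
  3 to go: {0,1,3} 3  {0,3,5} 6  {0,4,5} 3  {1,3,5} 3  {2,4,5} 1  {3,4,5} 3
  4 to go: {0,1,3,5} 12  {0,2,4,5} 4  {0,3,4,5} 12  {1,3,4,5} 6  {2,3,4,5} 4
  if 0:m drops first: 10 orders
  if 1:j drops first: 20 orders
  if 2:l drops first: 30 orders
heap linearizations: 60

60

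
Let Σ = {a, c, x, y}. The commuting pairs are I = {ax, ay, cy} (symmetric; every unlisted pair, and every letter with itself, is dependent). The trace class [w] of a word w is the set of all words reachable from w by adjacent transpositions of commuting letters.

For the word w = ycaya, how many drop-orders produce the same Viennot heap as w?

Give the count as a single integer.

piece 0:y — minimal
piece 1:c — minimal
piece 2:a rests on {1:c}
piece 3:y rests on {0:y}
piece 4:a rests on {2:a}
minimal pieces: {0:y, 1:c}
ways to finish when only these pieces remain (= sum over removing one remaining piece with nothing left below it):
  1 left: {3}→1  {4}→1
  2 left: {0,3}→1  {2,4}→1  {3,4}→2
  3 left: {0,3,4}→3  {1,2,4}→1  {2,3,4}→3
  placing 0:y first → 4 extensions
  placing 1:c first → 6 extensions
total linear extensions = 10

10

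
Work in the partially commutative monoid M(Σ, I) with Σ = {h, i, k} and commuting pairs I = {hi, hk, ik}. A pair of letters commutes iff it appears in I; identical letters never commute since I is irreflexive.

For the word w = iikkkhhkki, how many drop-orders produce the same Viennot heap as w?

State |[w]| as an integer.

#0=i has no predecessor
#1=i depends on [0:i]
#2=k has no predecessor
#3=k depends on [2:k]
#4=k depends on [3:k]
#5=h has no predecessor
#6=h depends on [5:h]
#7=k depends on [4:k]
#8=k depends on [7:k]
#9=i depends on [1:i]
sources: [0:i, 2:k, 5:h]
N(rest) = Σ N(rest − s) over sources s of rest; N(one piece) = 1:
  size 1 → [6]=1  [8]=1  [9]=1
  size 2 → [1,9]=1  [5,6]=1  [6,8]=2  [6,9]=2  [7,8]=1  [8,9]=2
  size 3 → [0,1,9]=1  [1,6,9]=3  [1,8,9]=3  [4,7,8]=1  [5,6,8]=3  [5,6,9]=3  [6,7,8]=3  [6,8,9]=6  [7,8,9]=3
  size 4 → [0,1,6,9]=4  [0,1,8,9]=4  [1,5,6,9]=6  [1,6,8,9]=12  [1,7,8,9]=6  [3,4,7,8]=1  [4,6,7,8]=4  [4,7,8,9]=4  [5,6,7,8]=6  [5,6,8,9]=12  [6,7,8,9]=12
  size 5 → [0,1,5,6,9]=10  [0,1,6,8,9]=20  [0,1,7,8,9]=10  [1,4,7,8,9]=10  [1,5,6,8,9]=30  [1,6,7,8,9]=30  [2,3,4,7,8]=1  [3,4,6,7,8]=5  [3,4,7,8,9]=5  [4,5,6,7,8]=10  [4,6,7,8,9]=20  [5,6,7,8,9]=30
  size 6 → [0,1,4,7,8,9]=20  [0,1,5,6,8,9]=60  [0,1,6,7,8,9]=60  [1,3,4,7,8,9]=15  [1,4,6,7,8,9]=60  [1,5,6,7,8,9]=90  [2,3,4,6,7,8]=6  [2,3,4,7,8,9]=6  [3,4,5,6,7,8]=15  [3,4,6,7,8,9]=30  [4,5,6,7,8,9]=60
  size 7 → [0,1,3,4,7,8,9]=35  [0,1,4,6,7,8,9]=140  [0,1,5,6,7,8,9]=210  [1,2,3,4,7,8,9]=21  [1,3,4,6,7,8,9]=105  [1,4,5,6,7,8,9]=210  [2,3,4,5,6,7,8]=21  [2,3,4,6,7,8,9]=42  [3,4,5,6,7,8,9]=105
  size 8 → [0,1,2,3,4,7,8,9]=56  [0,1,3,4,6,7,8,9]=280  [0,1,4,5,6,7,8,9]=560  [1,2,3,4,6,7,8,9]=168  [1,3,4,5,6,7,8,9]=420  [2,3,4,5,6,7,8,9]=168
  first=0(i) contributes 756
  first=2(k) contributes 1260
  first=5(h) contributes 504
|[w]| = 2520

2520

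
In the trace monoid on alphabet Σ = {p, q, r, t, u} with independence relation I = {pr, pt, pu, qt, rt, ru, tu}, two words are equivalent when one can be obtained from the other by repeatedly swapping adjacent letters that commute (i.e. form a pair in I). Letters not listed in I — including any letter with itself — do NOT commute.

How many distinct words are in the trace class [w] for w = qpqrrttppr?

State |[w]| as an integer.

450

#0=q has no predecessor
#1=p depends on [0:q]
#2=q depends on [1:p]
#3=r depends on [2:q]
#4=r depends on [3:r]
#5=t has no predecessor
#6=t depends on [5:t]
#7=p depends on [2:q]
#8=p depends on [7:p]
#9=r depends on [4:r]
sources: [0:q, 5:t]
N(rest) = Σ N(rest − s) over sources s of rest; N(one piece) = 1:
  size 1 → [6]=1  [8]=1  [9]=1
  size 2 → [4,9]=1  [5,6]=1  [6,8]=2  [6,9]=2  [7,8]=1  [8,9]=2
  size 3 → [3,4,9]=1  [4,6,9]=3  [4,8,9]=3  [5,6,8]=3  [5,6,9]=3  [6,7,8]=3  [6,8,9]=6  [7,8,9]=3
  size 4 → [3,4,6,9]=4  [3,4,8,9]=4  [4,5,6,9]=6  [4,6,8,9]=12  [4,7,8,9]=6  [5,6,7,8]=6  [5,6,8,9]=12  [6,7,8,9]=12
  size 5 → [3,4,5,6,9]=10  [3,4,6,8,9]=20  [3,4,7,8,9]=10  [4,5,6,8,9]=30  [4,6,7,8,9]=30  [5,6,7,8,9]=30
  size 6 → [2,3,4,7,8,9]=10  [3,4,5,6,8,9]=60  [3,4,6,7,8,9]=60  [4,5,6,7,8,9]=90
  size 7 → [1,2,3,4,7,8,9]=10  [2,3,4,6,7,8,9]=70  [3,4,5,6,7,8,9]=210
  size 8 → [0,1,2,3,4,7,8,9]=10  [1,2,3,4,6,7,8,9]=80  [2,3,4,5,6,7,8,9]=280
  first=0(q) contributes 360
  first=5(t) contributes 90
|[w]| = 450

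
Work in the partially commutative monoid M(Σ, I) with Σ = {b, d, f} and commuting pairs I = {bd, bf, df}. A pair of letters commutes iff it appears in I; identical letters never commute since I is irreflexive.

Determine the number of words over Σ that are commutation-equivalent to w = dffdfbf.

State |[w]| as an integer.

105

0(d) covers ∅
1(f) covers ∅
2(f) covers 1:f
3(d) covers 0:d
4(f) covers 2:f
5(b) covers ∅
6(f) covers 4:f
floor of heap: 0:d, 1:f, 5:b
completions by unplaced set U, small U first (add the entries for U minus each lowest piece of U):
  |U|=1: {3}:1  {5}:1  {6}:1
  |U|=2: {0,3}:1  {3,5}:2  {3,6}:2  {4,6}:1  {5,6}:2
  |U|=3: {0,3,5}:3  {0,3,6}:3  {2,4,6}:1  {3,4,6}:3  {3,5,6}:6  {4,5,6}:3
  |U|=4: {0,3,4,6}:6  {0,3,5,6}:12  {1,2,4,6}:1  {2,3,4,6}:4  {2,4,5,6}:4  {3,4,5,6}:12
  |U|=5: {0,2,3,4,6}:10  {0,3,4,5,6}:30  {1,2,3,4,6}:5  {1,2,4,5,6}:5  {2,3,4,5,6}:20
  start at 0(d): 30
  start at 1(f): 60
  start at 5(b): 15
sum over floor = 105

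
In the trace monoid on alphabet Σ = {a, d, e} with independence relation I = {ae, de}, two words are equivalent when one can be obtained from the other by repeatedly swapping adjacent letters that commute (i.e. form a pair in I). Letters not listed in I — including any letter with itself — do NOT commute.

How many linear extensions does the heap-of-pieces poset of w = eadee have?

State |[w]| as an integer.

10

piece 0:e — minimal
piece 1:a — minimal
piece 2:d rests on {1:a}
piece 3:e rests on {0:e}
piece 4:e rests on {3:e}
minimal pieces: {0:e, 1:a}
ways to finish when only these pieces remain (= sum over removing one remaining piece with nothing left below it):
  1 left: {2}→1  {4}→1
  2 left: {1,2}→1  {2,4}→2  {3,4}→1
  3 left: {0,3,4}→1  {1,2,4}→3  {2,3,4}→3
  placing 0:e first → 6 extensions
  placing 1:a first → 4 extensions
total linear extensions = 10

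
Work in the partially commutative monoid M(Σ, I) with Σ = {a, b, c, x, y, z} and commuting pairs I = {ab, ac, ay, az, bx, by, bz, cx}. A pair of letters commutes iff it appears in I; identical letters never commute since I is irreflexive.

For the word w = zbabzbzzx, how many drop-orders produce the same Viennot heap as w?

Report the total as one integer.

#0=z has no predecessor
#1=b has no predecessor
#2=a has no predecessor
#3=b depends on [1:b]
#4=z depends on [0:z]
#5=b depends on [3:b]
#6=z depends on [4:z]
#7=z depends on [6:z]
#8=x depends on [2:a, 7:z]
sources: [0:z, 1:b, 2:a]
N(rest) = Σ N(rest − s) over sources s of rest; N(one piece) = 1:
  size 1 → [5]=1  [8]=1
  size 2 → [2,8]=1  [3,5]=1  [5,8]=2  [7,8]=1
  size 3 → [1,3,5]=1  [2,5,8]=3  [2,7,8]=2  [3,5,8]=3  [5,7,8]=3  [6,7,8]=1
  size 4 → [1,3,5,8]=4  [2,3,5,8]=6  [2,5,7,8]=8  [2,6,7,8]=3  [3,5,7,8]=6  [4,6,7,8]=1  [5,6,7,8]=4
  size 5 → [0,4,6,7,8]=1  [1,2,3,5,8]=10  [1,3,5,7,8]=10  [2,3,5,7,8]=20  [2,4,6,7,8]=4  [2,5,6,7,8]=15  [3,5,6,7,8]=10  [4,5,6,7,8]=5
  size 6 → [0,2,4,6,7,8]=5  [0,4,5,6,7,8]=6  [1,2,3,5,7,8]=40  [1,3,5,6,7,8]=20  [2,3,5,6,7,8]=45  [2,4,5,6,7,8]=24  [3,4,5,6,7,8]=15
  size 7 → [0,2,4,5,6,7,8]=35  [0,3,4,5,6,7,8]=21  [1,2,3,5,6,7,8]=105  [1,3,4,5,6,7,8]=35  [2,3,4,5,6,7,8]=84
  first=0(z) contributes 224
  first=1(b) contributes 140
  first=2(a) contributes 56
|[w]| = 420

420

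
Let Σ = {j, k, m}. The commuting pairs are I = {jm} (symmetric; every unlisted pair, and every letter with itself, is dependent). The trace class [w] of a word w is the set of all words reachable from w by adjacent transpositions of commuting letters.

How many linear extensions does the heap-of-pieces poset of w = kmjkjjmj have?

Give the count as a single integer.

8

#0=k has no predecessor
#1=m depends on [0:k]
#2=j depends on [0:k]
#3=k depends on [1:m, 2:j]
#4=j depends on [3:k]
#5=j depends on [4:j]
#6=m depends on [3:k]
#7=j depends on [5:j]
sources: [0:k]
N(rest) = Σ N(rest − s) over sources s of rest; N(one piece) = 1:
  size 1 → [6]=1  [7]=1
  size 2 → [5,7]=1  [6,7]=2
  size 3 → [4,5,7]=1  [5,6,7]=3
  size 4 → [4,5,6,7]=4
  size 5 → [3,4,5,6,7]=4
  size 6 → [1,3,4,5,6,7]=4  [2,3,4,5,6,7]=4
  first=0(k) contributes 8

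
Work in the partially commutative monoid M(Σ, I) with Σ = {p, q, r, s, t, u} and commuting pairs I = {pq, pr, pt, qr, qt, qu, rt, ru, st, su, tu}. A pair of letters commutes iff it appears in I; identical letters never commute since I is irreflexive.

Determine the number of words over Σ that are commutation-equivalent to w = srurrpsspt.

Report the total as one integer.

140

0(s) covers ∅
1(r) covers 0:s
2(u) covers ∅
3(r) covers 1:r
4(r) covers 3:r
5(p) covers 0:s, 2:u
6(s) covers 4:r, 5:p
7(s) covers 6:s
8(p) covers 7:s
9(t) covers ∅
floor of heap: 0:s, 2:u, 9:t
completions by unplaced set U, small U first (add the entries for U minus each lowest piece of U):
  |U|=1: {8}:1  {9}:1
  |U|=2: {7,8}:1  {8,9}:2
  |U|=3: {6,7,8}:1  {7,8,9}:3
  |U|=4: {4,6,7,8}:1  {5,6,7,8}:1  {6,7,8,9}:4
  |U|=5: {2,5,6,7,8}:1  {3,4,6,7,8}:1  {4,5,6,7,8}:2  {4,6,7,8,9}:5  {5,6,7,8,9}:5
  |U|=6: {1,3,4,6,7,8}:1  {2,4,5,6,7,8}:3  {2,5,6,7,8,9}:6  {3,4,5,6,7,8}:3  {3,4,6,7,8,9}:6  {4,5,6,7,8,9}:12
  |U|=7: {1,3,4,5,6,7,8}:4  {1,3,4,6,7,8,9}:7  {2,3,4,5,6,7,8}:6  {2,4,5,6,7,8,9}:21  {3,4,5,6,7,8,9}:21
  |U|=8: {0,1,3,4,5,6,7,8}:4  {1,2,3,4,5,6,7,8}:10  {1,3,4,5,6,7,8,9}:32  {2,3,4,5,6,7,8,9}:48
  start at 0(s): 90
  start at 2(u): 36
  start at 9(t): 14
sum over floor = 140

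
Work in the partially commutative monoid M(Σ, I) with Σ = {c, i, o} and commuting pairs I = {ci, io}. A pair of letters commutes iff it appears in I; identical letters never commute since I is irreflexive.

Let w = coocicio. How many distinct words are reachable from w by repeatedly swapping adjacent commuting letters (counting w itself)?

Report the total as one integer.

28

0(c) covers ∅
1(o) covers 0:c
2(o) covers 1:o
3(c) covers 2:o
4(i) covers ∅
5(c) covers 3:c
6(i) covers 4:i
7(o) covers 5:c
floor of heap: 0:c, 4:i
completions by unplaced set U, small U first (add the entries for U minus each lowest piece of U):
  |U|=1: {6}:1  {7}:1
  |U|=2: {4,6}:1  {5,7}:1  {6,7}:2
  |U|=3: {3,5,7}:1  {4,6,7}:3  {5,6,7}:3
  |U|=4: {2,3,5,7}:1  {3,5,6,7}:4  {4,5,6,7}:6
  |U|=5: {1,2,3,5,7}:1  {2,3,5,6,7}:5  {3,4,5,6,7}:10
  |U|=6: {0,1,2,3,5,7}:1  {1,2,3,5,6,7}:6  {2,3,4,5,6,7}:15
  start at 0(c): 21
  start at 4(i): 7
sum over floor = 28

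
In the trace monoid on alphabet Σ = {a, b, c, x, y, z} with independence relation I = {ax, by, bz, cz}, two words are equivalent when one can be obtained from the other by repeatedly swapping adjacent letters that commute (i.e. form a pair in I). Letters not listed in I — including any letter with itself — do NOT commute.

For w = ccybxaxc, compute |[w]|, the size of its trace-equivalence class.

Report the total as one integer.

6

drop 0:c onto floor
drop 1:c onto {0:c}
drop 2:y onto {1:c}
drop 3:b onto {1:c}
drop 4:x onto {2:y, 3:b}
drop 5:a onto {2:y, 3:b}
drop 6:x onto {4:x}
drop 7:c onto {5:a, 6:x}
ground layer = {0:c}
drop-orders for the pieces not yet dropped (sum over which currently-grounded one goes next):
  1 to go: {7} 1
  2 to go: {5,7} 1  {6,7} 1
  3 to go: {4,6,7} 1  {5,6,7} 2
  4 to go: {4,5,6,7} 3
  5 to go: {2,4,5,6,7} 3  {3,4,5,6,7} 3
  6 to go: {2,3,4,5,6,7} 6
  if 0:c drops first: 6 orders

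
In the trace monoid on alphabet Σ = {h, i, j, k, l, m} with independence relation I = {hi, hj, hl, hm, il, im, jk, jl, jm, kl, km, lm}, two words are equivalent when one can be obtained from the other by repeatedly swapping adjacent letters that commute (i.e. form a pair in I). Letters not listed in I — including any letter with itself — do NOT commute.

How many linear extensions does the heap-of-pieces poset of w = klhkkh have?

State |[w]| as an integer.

6

piece 0:k — minimal
piece 1:l — minimal
piece 2:h rests on {0:k}
piece 3:k rests on {2:h}
piece 4:k rests on {3:k}
piece 5:h rests on {4:k}
minimal pieces: {0:k, 1:l}
ways to finish when only these pieces remain (= sum over removing one remaining piece with nothing left below it):
  1 left: {1}→1  {5}→1
  2 left: {1,5}→2  {4,5}→1
  3 left: {1,4,5}→3  {3,4,5}→1
  4 left: {1,3,4,5}→4  {2,3,4,5}→1
  placing 0:k first → 5 extensions
  placing 1:l first → 1 extensions
total linear extensions = 6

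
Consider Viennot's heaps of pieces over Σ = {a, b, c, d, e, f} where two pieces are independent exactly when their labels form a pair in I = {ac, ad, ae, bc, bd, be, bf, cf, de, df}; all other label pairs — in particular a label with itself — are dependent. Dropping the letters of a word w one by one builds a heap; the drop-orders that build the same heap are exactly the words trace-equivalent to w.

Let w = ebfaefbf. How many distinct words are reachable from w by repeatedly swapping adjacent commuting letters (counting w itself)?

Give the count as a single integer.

24

#0=e has no predecessor
#1=b has no predecessor
#2=f depends on [0:e]
#3=a depends on [1:b, 2:f]
#4=e depends on [2:f]
#5=f depends on [3:a, 4:e]
#6=b depends on [3:a]
#7=f depends on [5:f]
sources: [0:e, 1:b]
N(rest) = Σ N(rest − s) over sources s of rest; N(one piece) = 1:
  size 1 → [6]=1  [7]=1
  size 2 → [5,7]=1  [6,7]=2
  size 3 → [4,5,7]=1  [5,6,7]=3
  size 4 → [3,5,6,7]=3  [4,5,6,7]=4
  size 5 → [1,3,5,6,7]=3  [3,4,5,6,7]=7
  size 6 → [1,3,4,5,6,7]=10  [2,3,4,5,6,7]=7
  first=0(e) contributes 17
  first=1(b) contributes 7
|[w]| = 24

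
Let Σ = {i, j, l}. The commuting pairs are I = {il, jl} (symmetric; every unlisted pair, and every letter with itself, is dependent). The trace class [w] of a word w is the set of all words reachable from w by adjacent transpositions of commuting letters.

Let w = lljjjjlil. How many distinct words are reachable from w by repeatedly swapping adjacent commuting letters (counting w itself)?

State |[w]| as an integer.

126

#0=l has no predecessor
#1=l depends on [0:l]
#2=j has no predecessor
#3=j depends on [2:j]
#4=j depends on [3:j]
#5=j depends on [4:j]
#6=l depends on [1:l]
#7=i depends on [5:j]
#8=l depends on [6:l]
sources: [0:l, 2:j]
N(rest) = Σ N(rest − s) over sources s of rest; N(one piece) = 1:
  size 1 → [7]=1  [8]=1
  size 2 → [5,7]=1  [6,8]=1  [7,8]=2
  size 3 → [1,6,8]=1  [4,5,7]=1  [5,7,8]=3  [6,7,8]=3
  size 4 → [0,1,6,8]=1  [1,6,7,8]=4  [3,4,5,7]=1  [4,5,7,8]=4  [5,6,7,8]=6
  size 5 → [0,1,6,7,8]=5  [1,5,6,7,8]=10  [2,3,4,5,7]=1  [3,4,5,7,8]=5  [4,5,6,7,8]=10
  size 6 → [0,1,5,6,7,8]=15  [1,4,5,6,7,8]=20  [2,3,4,5,7,8]=6  [3,4,5,6,7,8]=15
  size 7 → [0,1,4,5,6,7,8]=35  [1,3,4,5,6,7,8]=35  [2,3,4,5,6,7,8]=21
  first=0(l) contributes 56
  first=2(j) contributes 70
|[w]| = 126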